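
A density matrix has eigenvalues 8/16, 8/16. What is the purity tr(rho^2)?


tr(rho^2) = sum of eigenvalues squared
= (8/16)^2 + (8/16)^2
= (64 + 64) / 256
= 128/256
= 0.5000

0.5000


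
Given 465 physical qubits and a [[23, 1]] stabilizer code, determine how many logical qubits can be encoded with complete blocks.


Each code block uses 23 physical qubits for 1 logical qubit(s).
Number of complete blocks = floor(465 / 23) = 20
Logical qubits = 20 * 1
= 20

20


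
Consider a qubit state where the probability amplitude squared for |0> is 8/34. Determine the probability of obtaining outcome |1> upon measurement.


|alpha|^2 = 8/34 = 0.2353
|beta|^2 = 1 - 8/34 = 26/34 = 0.7647
P(|1>) = |beta|^2 = 0.7647

0.7647


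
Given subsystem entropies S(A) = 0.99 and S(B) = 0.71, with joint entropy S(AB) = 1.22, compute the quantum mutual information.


I(A:B) = S(A) + S(B) - S(AB)
= 0.99 + 0.71 - 1.22
= 0.4800

0.4800


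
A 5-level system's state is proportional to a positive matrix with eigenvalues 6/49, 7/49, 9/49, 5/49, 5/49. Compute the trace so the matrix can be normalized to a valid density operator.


tr(M) = sum of eigenvalues
= 6/49 + 7/49 + 9/49 + 5/49 + 5/49
= 32/49
= 0.6531

0.6531


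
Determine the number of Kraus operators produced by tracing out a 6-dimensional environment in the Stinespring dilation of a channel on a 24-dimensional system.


Tracing out the environment in an orthonormal basis {|i>_E} gives Kraus operators K_i = <i|_E U |0>_E.
Number of Kraus operators = dim(H_env) = d_env
= 6

6


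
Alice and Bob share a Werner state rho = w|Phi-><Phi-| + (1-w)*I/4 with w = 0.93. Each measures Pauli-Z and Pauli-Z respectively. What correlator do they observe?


|Phi-> = (|00> - |11>)/sqrt(2)
For the pure Bell state, <Z_A Z_B> = +1 (Bell-state Pauli correlator).
The maximally-mixed part I/4 has tr(I/4 * P tensor P) = 0 for any traceless Pauli P.
So <Z_A Z_B>_rho = w * (+1) + (1 - w) * 0
= 0.93 * (+1)
= 0.9300

0.9300


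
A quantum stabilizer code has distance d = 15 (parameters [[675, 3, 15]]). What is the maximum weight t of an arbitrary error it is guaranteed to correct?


Code parameters: [[675, 3, 15]], distance d = 15.
Number of correctable errors = floor((d-1)/2)
= floor((15 - 1)/2)
= floor(14/2)
= 7

7


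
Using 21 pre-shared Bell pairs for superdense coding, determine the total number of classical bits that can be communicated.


Superdense coding allows 2 classical bits per shared entangled pair.
21 pair(s) -> 2 * 21 = 42 classical bits

42


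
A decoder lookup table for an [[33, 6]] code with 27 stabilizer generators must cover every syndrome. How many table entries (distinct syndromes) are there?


Each stabilizer generator gives a binary (+1 or -1) measurement outcome.
With 27 independent generators:
Total syndromes = 2^27
= 134217728

134217728


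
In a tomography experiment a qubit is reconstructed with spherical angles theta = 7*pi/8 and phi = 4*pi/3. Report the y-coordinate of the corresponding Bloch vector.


theta = 2.7489, phi = 4.1888
r_y = sin(theta)*sin(phi) = 0.3827 * -0.8660
r_y = -0.3314

-0.3314


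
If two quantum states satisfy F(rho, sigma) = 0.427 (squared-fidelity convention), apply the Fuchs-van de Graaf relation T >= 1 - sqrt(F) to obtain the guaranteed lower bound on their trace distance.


Fuchs-van de Graaf (squared-fidelity convention): 1 - sqrt(F) <= T <= sqrt(1 - F).
Lower bound: T >= 1 - sqrt(F)
sqrt(F) = sqrt(0.427) = 0.6535
T >= 1 - 0.6535
T >= 0.3465

0.3465


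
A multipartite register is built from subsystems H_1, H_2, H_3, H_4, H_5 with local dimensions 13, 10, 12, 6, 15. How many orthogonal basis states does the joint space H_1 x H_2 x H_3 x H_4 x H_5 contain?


dim(H_1 x H_2 x H_3 x H_4 x H_5) = 13 * 10 * 12 * 6 * 15
= 130 * 12 * 6 * 15
= 1560 * 6 * 15
= 9360 * 15
= 140400

140400


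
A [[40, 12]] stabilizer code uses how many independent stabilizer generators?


For an [[n,k]] stabilizer code:
Number of stabilizer generators = n - k
= 40 - 12
= 28

28


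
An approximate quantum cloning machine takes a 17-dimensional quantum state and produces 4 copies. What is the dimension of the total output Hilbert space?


Output space = H^(tensor 4) where dim(H) = 17
dim = 17^4
= 289 (after 2 factors)
= 4913 (after 3 factors)
= 83521 (after 4 factors)
= 83521

83521


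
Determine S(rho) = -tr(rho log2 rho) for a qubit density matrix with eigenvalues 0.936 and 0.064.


S = -p*log2(p) - (1-p)*log2(1-p)
p = 0.9360, 1-p = 0.0640
= -0.9360 * log2(0.9360) - 0.0640 * log2(0.0640)
= -(-0.0893) - (-0.2538)
= 0.3431

0.3431


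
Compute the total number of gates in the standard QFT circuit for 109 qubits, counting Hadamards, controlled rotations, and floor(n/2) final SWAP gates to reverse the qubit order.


Hadamard gates: 109
Controlled rotations: n*(n-1)/2 = 109*108/2 = 5886
SWAP gates: floor(n/2) = floor(109/2) = 54
Total = 109 + 5886 + 54
= 6049

6049


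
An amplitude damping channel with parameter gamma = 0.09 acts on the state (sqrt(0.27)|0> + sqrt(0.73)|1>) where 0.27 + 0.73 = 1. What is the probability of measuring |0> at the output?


For amplitude damping with parameter gamma on state sqrt(a)|0> + sqrt(b)|1>:
alpha^2 = 0.27, beta^2 = 0.73
P(|0>) = alpha^2 + gamma * beta^2
= 0.27 + 0.09 * 0.73
= 0.27 + 0.0657
= 0.3357

0.3357


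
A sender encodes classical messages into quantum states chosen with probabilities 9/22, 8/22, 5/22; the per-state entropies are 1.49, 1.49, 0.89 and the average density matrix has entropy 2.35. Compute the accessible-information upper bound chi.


chi = S(rho) - sum_i p_i * S(rho_i)
Weighted entropy = 9/22 * 1.49 + 8/22 * 1.49 + 5/22 * 0.89
= 1.3536
chi = 2.35 - 1.3536
= 0.9964

0.9964


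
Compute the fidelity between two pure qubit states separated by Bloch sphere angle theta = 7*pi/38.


For states separated by angle theta on Bloch sphere:
F = cos^2(theta/2)
theta = 7*pi/38 = 0.5787
theta/2 = 0.2894
cos(theta/2) = 0.9584
F = 0.9186

0.9186


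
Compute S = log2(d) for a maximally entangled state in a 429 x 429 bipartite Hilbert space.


For a maximally entangled state in d x d:
S = log2(d) = log2(429)
= 8.7448

8.7448


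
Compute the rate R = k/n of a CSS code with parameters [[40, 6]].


Code rate R = k/n
= 6/40
= 0.1500

0.1500


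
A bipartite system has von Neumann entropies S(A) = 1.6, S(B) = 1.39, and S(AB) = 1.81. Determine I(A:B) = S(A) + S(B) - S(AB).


I(A:B) = S(A) + S(B) - S(AB)
= 1.6 + 1.39 - 1.81
= 1.1800

1.1800


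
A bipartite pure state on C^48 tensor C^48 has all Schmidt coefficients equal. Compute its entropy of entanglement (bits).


For a maximally entangled state in d x d:
S = log2(d) = log2(48)
= 5.5850

5.5850


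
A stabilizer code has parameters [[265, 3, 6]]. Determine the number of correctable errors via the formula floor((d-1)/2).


Code parameters: [[265, 3, 6]], distance d = 6.
Number of correctable errors = floor((d-1)/2)
= floor((6 - 1)/2)
= floor(5/2)
= 2

2


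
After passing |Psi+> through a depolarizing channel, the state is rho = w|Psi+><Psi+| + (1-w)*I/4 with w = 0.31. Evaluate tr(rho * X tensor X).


|Psi+> = (|01> + |10>)/sqrt(2)
For the pure Bell state, <X_A X_B> = +1 (Bell-state Pauli correlator).
The maximally-mixed part I/4 has tr(I/4 * P tensor P) = 0 for any traceless Pauli P.
So <X_A X_B>_rho = w * (+1) + (1 - w) * 0
= 0.31 * (+1)
= 0.3100

0.3100


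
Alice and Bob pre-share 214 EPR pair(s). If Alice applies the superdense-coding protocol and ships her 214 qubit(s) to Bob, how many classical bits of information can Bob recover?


Superdense coding allows 2 classical bits per shared entangled pair.
214 pair(s) -> 2 * 214 = 428 classical bits

428


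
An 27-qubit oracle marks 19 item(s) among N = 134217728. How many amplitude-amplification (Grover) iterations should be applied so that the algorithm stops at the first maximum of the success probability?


After j Grover iterations the success probability is P(j) = sin^2((2j+1)*theta), where sin(theta) = sqrt(k/N).
N = 2^27 = 134217728, k = 19
sin(theta) = sqrt(k/N) = 0.0003762459719
theta = arcsin(sqrt(k/N)) = 0.0003762459807 rad
P(j) reaches its first maximum when (2j+1)*theta is as close as possible to pi/2, i.e. j = round(pi/(4*theta) - 1/2).
pi/(4*theta) - 1/2 = 2086.9593
(For comparison, the common estimate pi/4 * sqrt(N/k) = 2087.4593; the exact maximiser is used here.)
Optimal iterations = 2087

2087


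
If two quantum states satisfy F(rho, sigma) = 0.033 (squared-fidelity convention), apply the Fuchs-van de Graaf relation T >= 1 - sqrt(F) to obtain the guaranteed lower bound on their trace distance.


Fuchs-van de Graaf (squared-fidelity convention): 1 - sqrt(F) <= T <= sqrt(1 - F).
Lower bound: T >= 1 - sqrt(F)
sqrt(F) = sqrt(0.033) = 0.1817
T >= 1 - 0.1817
T >= 0.8183

0.8183


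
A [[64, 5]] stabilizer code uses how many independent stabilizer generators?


For an [[n,k]] stabilizer code:
Number of stabilizer generators = n - k
= 64 - 5
= 59

59


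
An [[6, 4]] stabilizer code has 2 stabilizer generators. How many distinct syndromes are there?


Each stabilizer generator gives a binary (+1 or -1) measurement outcome.
With 2 independent generators:
Total syndromes = 2^2
= 4

4


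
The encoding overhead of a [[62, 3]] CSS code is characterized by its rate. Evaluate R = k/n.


Code rate R = k/n
= 3/62
= 0.0484

0.0484


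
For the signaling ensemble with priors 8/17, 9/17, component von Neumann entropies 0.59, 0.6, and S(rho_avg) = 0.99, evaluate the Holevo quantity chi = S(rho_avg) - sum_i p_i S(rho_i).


chi = S(rho) - sum_i p_i * S(rho_i)
Weighted entropy = 8/17 * 0.59 + 9/17 * 0.6
= 0.5953
chi = 0.99 - 0.5953
= 0.3947

0.3947


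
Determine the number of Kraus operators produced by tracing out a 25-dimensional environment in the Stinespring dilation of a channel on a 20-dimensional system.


Tracing out the environment in an orthonormal basis {|i>_E} gives Kraus operators K_i = <i|_E U |0>_E.
Number of Kraus operators = dim(H_env) = d_env
= 25

25


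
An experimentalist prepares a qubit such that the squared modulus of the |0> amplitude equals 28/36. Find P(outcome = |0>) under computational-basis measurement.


|alpha|^2 = 28/36 = 0.7778
|beta|^2 = 1 - 28/36 = 8/36 = 0.2222
P(|0>) = |alpha|^2 = 0.7778

0.7778


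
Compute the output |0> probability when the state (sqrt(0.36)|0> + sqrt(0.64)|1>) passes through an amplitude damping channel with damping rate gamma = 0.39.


For amplitude damping with parameter gamma on state sqrt(a)|0> + sqrt(b)|1>:
alpha^2 = 0.36, beta^2 = 0.64
P(|0>) = alpha^2 + gamma * beta^2
= 0.36 + 0.39 * 0.64
= 0.36 + 0.2496
= 0.6096

0.6096


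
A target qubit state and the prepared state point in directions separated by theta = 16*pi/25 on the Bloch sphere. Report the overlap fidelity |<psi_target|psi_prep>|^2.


For states separated by angle theta on Bloch sphere:
F = cos^2(theta/2)
theta = 16*pi/25 = 2.0106
theta/2 = 1.0053
cos(theta/2) = 0.5358
F = 0.2871

0.2871


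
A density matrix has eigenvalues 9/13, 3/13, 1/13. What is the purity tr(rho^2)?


tr(rho^2) = sum of eigenvalues squared
= (9/13)^2 + (3/13)^2 + (1/13)^2
= (81 + 9 + 1) / 169
= 91/169
= 0.5385

0.5385


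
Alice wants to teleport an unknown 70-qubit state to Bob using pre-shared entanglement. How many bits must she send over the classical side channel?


Quantum teleportation requires 2 classical bits per qubit teleported.
70 qubit(s) -> 2 * 70 = 140 classical bits

140


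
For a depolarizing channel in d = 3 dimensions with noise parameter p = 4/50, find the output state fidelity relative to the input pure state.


F = (1-p) + p/d
= (1 - 0.0800) + 0.0800/3
= 0.9200 + 0.0267
= 0.9467

0.9467


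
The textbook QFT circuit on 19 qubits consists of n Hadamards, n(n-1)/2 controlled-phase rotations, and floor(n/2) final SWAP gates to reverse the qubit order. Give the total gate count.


Hadamard gates: 19
Controlled rotations: n*(n-1)/2 = 19*18/2 = 171
SWAP gates: floor(n/2) = floor(19/2) = 9
Total = 19 + 171 + 9
= 199

199


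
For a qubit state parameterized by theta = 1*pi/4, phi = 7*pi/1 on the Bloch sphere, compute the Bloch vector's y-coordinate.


theta = 0.7854, phi = 21.9911
r_y = sin(theta)*sin(phi) = 0.7071 * 0.0000
r_y = 0.0000

0.0000


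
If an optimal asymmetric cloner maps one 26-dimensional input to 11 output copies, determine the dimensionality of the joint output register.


Output space = H^(tensor 11) where dim(H) = 26
dim = 26^11
= 676 (after 2 factors)
= 17576 (after 3 factors)
= 456976 (after 4 factors)
= 11881376 (after 5 factors)
= 308915776 (after 6 factors)
= 8031810176 (after 7 factors)
= 208827064576 (after 8 factors)
= 5429503678976 (after 9 factors)
= 141167095653376 (after 10 factors)
= 3670344486987776 (after 11 factors)
= 3670344486987776

3670344486987776


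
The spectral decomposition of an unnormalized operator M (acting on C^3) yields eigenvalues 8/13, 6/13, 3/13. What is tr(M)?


tr(M) = sum of eigenvalues
= 8/13 + 6/13 + 3/13
= 17/13
= 1.3077

1.3077


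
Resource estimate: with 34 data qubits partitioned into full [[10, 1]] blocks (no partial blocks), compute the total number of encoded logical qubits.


Each code block uses 10 physical qubits for 1 logical qubit(s).
Number of complete blocks = floor(34 / 10) = 3
Logical qubits = 3 * 1
= 3

3


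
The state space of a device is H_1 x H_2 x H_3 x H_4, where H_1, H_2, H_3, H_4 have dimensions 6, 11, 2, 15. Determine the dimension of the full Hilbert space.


dim(H_1 x H_2 x H_3 x H_4) = 6 * 11 * 2 * 15
= 66 * 2 * 15
= 132 * 15
= 1980

1980


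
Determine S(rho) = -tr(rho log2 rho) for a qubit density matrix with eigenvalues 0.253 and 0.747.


S = -p*log2(p) - (1-p)*log2(1-p)
p = 0.2530, 1-p = 0.7470
= -0.2530 * log2(0.2530) - 0.7470 * log2(0.7470)
= -(-0.5016) - (-0.3144)
= 0.8160

0.8160


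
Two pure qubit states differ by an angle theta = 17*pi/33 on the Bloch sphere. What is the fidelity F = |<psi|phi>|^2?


For states separated by angle theta on Bloch sphere:
F = cos^2(theta/2)
theta = 17*pi/33 = 1.6184
theta/2 = 0.8092
cos(theta/2) = 0.6901
F = 0.4762

0.4762


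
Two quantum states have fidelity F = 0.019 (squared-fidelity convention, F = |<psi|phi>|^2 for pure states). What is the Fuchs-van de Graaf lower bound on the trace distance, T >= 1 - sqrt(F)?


Fuchs-van de Graaf (squared-fidelity convention): 1 - sqrt(F) <= T <= sqrt(1 - F).
Lower bound: T >= 1 - sqrt(F)
sqrt(F) = sqrt(0.019) = 0.1378
T >= 1 - 0.1378
T >= 0.8622

0.8622


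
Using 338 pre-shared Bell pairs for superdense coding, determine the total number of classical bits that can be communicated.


Superdense coding allows 2 classical bits per shared entangled pair.
338 pair(s) -> 2 * 338 = 676 classical bits

676


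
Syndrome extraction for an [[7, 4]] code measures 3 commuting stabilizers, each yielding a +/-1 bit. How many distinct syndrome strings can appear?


Each stabilizer generator gives a binary (+1 or -1) measurement outcome.
With 3 independent generators:
Total syndromes = 2^3
= 8

8


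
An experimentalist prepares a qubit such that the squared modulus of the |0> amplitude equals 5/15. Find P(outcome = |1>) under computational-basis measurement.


|alpha|^2 = 5/15 = 0.3333
|beta|^2 = 1 - 5/15 = 10/15 = 0.6667
P(|1>) = |beta|^2 = 0.6667

0.6667


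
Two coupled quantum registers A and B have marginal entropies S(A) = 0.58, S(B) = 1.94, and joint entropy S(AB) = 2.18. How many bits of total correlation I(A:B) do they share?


I(A:B) = S(A) + S(B) - S(AB)
= 0.58 + 1.94 - 2.18
= 0.3400

0.3400


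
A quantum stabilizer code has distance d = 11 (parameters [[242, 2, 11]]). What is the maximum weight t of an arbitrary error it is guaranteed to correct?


Code parameters: [[242, 2, 11]], distance d = 11.
Number of correctable errors = floor((d-1)/2)
= floor((11 - 1)/2)
= floor(10/2)
= 5

5


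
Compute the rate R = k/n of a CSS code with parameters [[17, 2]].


Code rate R = k/n
= 2/17
= 0.1176

0.1176


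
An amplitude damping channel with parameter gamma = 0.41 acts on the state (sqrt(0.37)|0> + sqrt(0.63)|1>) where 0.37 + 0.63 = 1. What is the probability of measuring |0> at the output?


For amplitude damping with parameter gamma on state sqrt(a)|0> + sqrt(b)|1>:
alpha^2 = 0.37, beta^2 = 0.63
P(|0>) = alpha^2 + gamma * beta^2
= 0.37 + 0.41 * 0.63
= 0.37 + 0.2583
= 0.6283

0.6283


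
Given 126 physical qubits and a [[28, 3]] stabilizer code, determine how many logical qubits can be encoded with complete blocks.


Each code block uses 28 physical qubits for 3 logical qubit(s).
Number of complete blocks = floor(126 / 28) = 4
Logical qubits = 4 * 3
= 12

12


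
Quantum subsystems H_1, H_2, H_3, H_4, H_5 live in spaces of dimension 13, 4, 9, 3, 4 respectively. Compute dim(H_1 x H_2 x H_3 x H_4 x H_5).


dim(H_1 x H_2 x H_3 x H_4 x H_5) = 13 * 4 * 9 * 3 * 4
= 52 * 9 * 3 * 4
= 468 * 3 * 4
= 1404 * 4
= 5616

5616


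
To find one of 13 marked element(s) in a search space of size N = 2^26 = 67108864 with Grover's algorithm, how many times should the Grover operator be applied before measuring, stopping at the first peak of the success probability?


After j Grover iterations the success probability is P(j) = sin^2((2j+1)*theta), where sin(theta) = sqrt(k/N).
N = 2^26 = 67108864, k = 13
sin(theta) = sqrt(k/N) = 0.0004401307709
theta = arcsin(sqrt(k/N)) = 0.0004401307851 rad
P(j) reaches its first maximum when (2j+1)*theta is as close as possible to pi/2, i.e. j = round(pi/(4*theta) - 1/2).
pi/(4*theta) - 1/2 = 1783.9654
(For comparison, the common estimate pi/4 * sqrt(N/k) = 1784.4655; the exact maximiser is used here.)
Optimal iterations = 1784

1784


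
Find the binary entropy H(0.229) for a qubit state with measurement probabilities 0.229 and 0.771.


S = -p*log2(p) - (1-p)*log2(1-p)
p = 0.2290, 1-p = 0.7710
= -0.2290 * log2(0.2290) - 0.7710 * log2(0.7710)
= -(-0.4870) - (-0.2893)
= 0.7763

0.7763


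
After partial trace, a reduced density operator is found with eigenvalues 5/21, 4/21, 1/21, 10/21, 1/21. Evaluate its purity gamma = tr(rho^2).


tr(rho^2) = sum of eigenvalues squared
= (5/21)^2 + (4/21)^2 + (1/21)^2 + (10/21)^2 + (1/21)^2
= (25 + 16 + 1 + 100 + 1) / 441
= 143/441
= 0.3243

0.3243


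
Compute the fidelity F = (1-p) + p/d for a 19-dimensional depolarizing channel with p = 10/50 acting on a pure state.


F = (1-p) + p/d
= (1 - 0.2000) + 0.2000/19
= 0.8000 + 0.0105
= 0.8105

0.8105


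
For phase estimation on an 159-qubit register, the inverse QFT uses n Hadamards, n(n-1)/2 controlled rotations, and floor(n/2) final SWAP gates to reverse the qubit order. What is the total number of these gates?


Hadamard gates: 159
Controlled rotations: n*(n-1)/2 = 159*158/2 = 12561
SWAP gates: floor(n/2) = floor(159/2) = 79
Total = 159 + 12561 + 79
= 12799

12799


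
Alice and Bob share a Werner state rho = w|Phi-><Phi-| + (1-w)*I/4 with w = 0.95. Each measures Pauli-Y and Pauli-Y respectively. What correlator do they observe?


|Phi-> = (|00> - |11>)/sqrt(2)
For the pure Bell state, <Y_A Y_B> = +1 (Bell-state Pauli correlator).
The maximally-mixed part I/4 has tr(I/4 * P tensor P) = 0 for any traceless Pauli P.
So <Y_A Y_B>_rho = w * (+1) + (1 - w) * 0
= 0.95 * (+1)
= 0.9500

0.9500


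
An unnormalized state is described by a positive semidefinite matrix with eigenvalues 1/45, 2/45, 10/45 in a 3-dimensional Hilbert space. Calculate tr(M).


tr(M) = sum of eigenvalues
= 1/45 + 2/45 + 10/45
= 13/45
= 0.2889

0.2889


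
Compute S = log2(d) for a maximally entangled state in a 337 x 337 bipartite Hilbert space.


For a maximally entangled state in d x d:
S = log2(d) = log2(337)
= 8.3966

8.3966


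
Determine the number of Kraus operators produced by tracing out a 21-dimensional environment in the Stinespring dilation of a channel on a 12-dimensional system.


Tracing out the environment in an orthonormal basis {|i>_E} gives Kraus operators K_i = <i|_E U |0>_E.
Number of Kraus operators = dim(H_env) = d_env
= 21

21


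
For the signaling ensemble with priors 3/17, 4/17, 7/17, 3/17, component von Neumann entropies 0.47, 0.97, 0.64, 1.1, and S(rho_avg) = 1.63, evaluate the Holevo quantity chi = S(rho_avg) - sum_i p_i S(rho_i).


chi = S(rho) - sum_i p_i * S(rho_i)
Weighted entropy = 3/17 * 0.47 + 4/17 * 0.97 + 7/17 * 0.64 + 3/17 * 1.1
= 0.7688
chi = 1.63 - 0.7688
= 0.8612

0.8612


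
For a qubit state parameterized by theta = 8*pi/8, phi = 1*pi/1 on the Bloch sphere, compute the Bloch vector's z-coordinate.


theta = 3.1416, phi = 3.1416
r_z = cos(theta) = -1.0000

-1.0000


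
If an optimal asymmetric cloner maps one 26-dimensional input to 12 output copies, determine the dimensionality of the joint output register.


Output space = H^(tensor 12) where dim(H) = 26
dim = 26^12
= 676 (after 2 factors)
= 17576 (after 3 factors)
= 456976 (after 4 factors)
= 11881376 (after 5 factors)
= 308915776 (after 6 factors)
= 8031810176 (after 7 factors)
= 208827064576 (after 8 factors)
= 5429503678976 (after 9 factors)
= 141167095653376 (after 10 factors)
= 3670344486987776 (after 11 factors)
= 95428956661682176 (after 12 factors)
= 95428956661682176

95428956661682176


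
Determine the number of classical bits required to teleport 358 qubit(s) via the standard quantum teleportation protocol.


Quantum teleportation requires 2 classical bits per qubit teleported.
358 qubit(s) -> 2 * 358 = 716 classical bits

716


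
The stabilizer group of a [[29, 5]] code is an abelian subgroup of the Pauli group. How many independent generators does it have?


For an [[n,k]] stabilizer code:
Number of stabilizer generators = n - k
= 29 - 5
= 24

24


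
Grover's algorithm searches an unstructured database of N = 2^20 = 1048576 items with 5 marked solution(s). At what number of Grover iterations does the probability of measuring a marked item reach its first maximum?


After j Grover iterations the success probability is P(j) = sin^2((2j+1)*theta), where sin(theta) = sqrt(k/N).
N = 2^20 = 1048576, k = 5
sin(theta) = sqrt(k/N) = 0.002183660134
theta = arcsin(sqrt(k/N)) = 0.00218366187 rad
P(j) reaches its first maximum when (2j+1)*theta is as close as possible to pi/2, i.e. j = round(pi/(4*theta) - 1/2).
pi/(4*theta) - 1/2 = 359.1702
(For comparison, the common estimate pi/4 * sqrt(N/k) = 359.6705; the exact maximiser is used here.)
Optimal iterations = 359

359


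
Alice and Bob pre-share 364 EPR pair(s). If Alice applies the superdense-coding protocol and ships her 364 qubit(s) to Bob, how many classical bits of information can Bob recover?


Superdense coding allows 2 classical bits per shared entangled pair.
364 pair(s) -> 2 * 364 = 728 classical bits

728


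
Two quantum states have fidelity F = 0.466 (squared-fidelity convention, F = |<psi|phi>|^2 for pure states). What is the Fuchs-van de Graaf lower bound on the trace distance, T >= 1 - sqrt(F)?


Fuchs-van de Graaf (squared-fidelity convention): 1 - sqrt(F) <= T <= sqrt(1 - F).
Lower bound: T >= 1 - sqrt(F)
sqrt(F) = sqrt(0.466) = 0.6826
T >= 1 - 0.6826
T >= 0.3174

0.3174


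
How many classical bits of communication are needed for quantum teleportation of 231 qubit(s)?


Quantum teleportation requires 2 classical bits per qubit teleported.
231 qubit(s) -> 2 * 231 = 462 classical bits

462


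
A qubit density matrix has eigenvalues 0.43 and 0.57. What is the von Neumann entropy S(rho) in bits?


S = -p*log2(p) - (1-p)*log2(1-p)
p = 0.4300, 1-p = 0.5700
= -0.4300 * log2(0.4300) - 0.5700 * log2(0.5700)
= -(-0.5236) - (-0.4623)
= 0.9858

0.9858


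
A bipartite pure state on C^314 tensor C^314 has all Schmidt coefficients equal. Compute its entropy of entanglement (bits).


For a maximally entangled state in d x d:
S = log2(d) = log2(314)
= 8.2946

8.2946


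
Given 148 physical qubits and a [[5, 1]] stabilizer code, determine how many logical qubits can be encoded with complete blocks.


Each code block uses 5 physical qubits for 1 logical qubit(s).
Number of complete blocks = floor(148 / 5) = 29
Logical qubits = 29 * 1
= 29

29


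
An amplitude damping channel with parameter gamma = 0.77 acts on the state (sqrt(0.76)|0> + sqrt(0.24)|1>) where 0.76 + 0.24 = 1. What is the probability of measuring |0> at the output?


For amplitude damping with parameter gamma on state sqrt(a)|0> + sqrt(b)|1>:
alpha^2 = 0.76, beta^2 = 0.24
P(|0>) = alpha^2 + gamma * beta^2
= 0.76 + 0.77 * 0.24
= 0.76 + 0.1848
= 0.9448

0.9448


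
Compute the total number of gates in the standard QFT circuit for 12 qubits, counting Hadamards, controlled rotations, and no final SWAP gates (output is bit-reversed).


Hadamard gates: 12
Controlled rotations: n*(n-1)/2 = 12*11/2 = 66
SWAP gates: 0 (omitted)
Total = 12 + 66
= 78

78


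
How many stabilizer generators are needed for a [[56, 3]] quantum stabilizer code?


For an [[n,k]] stabilizer code:
Number of stabilizer generators = n - k
= 56 - 3
= 53

53


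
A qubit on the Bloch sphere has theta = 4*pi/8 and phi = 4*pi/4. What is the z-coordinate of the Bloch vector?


theta = 1.5708, phi = 3.1416
r_z = cos(theta) = 0.0000

0.0000


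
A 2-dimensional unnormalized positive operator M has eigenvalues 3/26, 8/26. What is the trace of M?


tr(M) = sum of eigenvalues
= 3/26 + 8/26
= 11/26
= 0.4231

0.4231


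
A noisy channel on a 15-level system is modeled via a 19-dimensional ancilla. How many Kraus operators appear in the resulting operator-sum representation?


Tracing out the environment in an orthonormal basis {|i>_E} gives Kraus operators K_i = <i|_E U |0>_E.
Number of Kraus operators = dim(H_env) = d_env
= 19

19


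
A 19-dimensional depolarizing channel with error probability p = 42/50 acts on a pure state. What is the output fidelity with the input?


F = (1-p) + p/d
= (1 - 0.8400) + 0.8400/19
= 0.1600 + 0.0442
= 0.2042

0.2042


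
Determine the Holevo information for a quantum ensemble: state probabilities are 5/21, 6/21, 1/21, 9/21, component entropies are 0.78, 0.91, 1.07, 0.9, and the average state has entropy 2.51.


chi = S(rho) - sum_i p_i * S(rho_i)
Weighted entropy = 5/21 * 0.78 + 6/21 * 0.91 + 1/21 * 1.07 + 9/21 * 0.9
= 0.8824
chi = 2.51 - 0.8824
= 1.6276

1.6276


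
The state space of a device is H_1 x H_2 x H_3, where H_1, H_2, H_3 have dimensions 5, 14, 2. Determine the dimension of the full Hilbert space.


dim(H_1 x H_2 x H_3) = 5 * 14 * 2
= 70 * 2
= 140

140


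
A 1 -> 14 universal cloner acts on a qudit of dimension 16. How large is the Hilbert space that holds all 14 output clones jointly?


Output space = H^(tensor 14) where dim(H) = 16
dim = 16^14
= 256 (after 2 factors)
= 4096 (after 3 factors)
= 65536 (after 4 factors)
= 1048576 (after 5 factors)
= 16777216 (after 6 factors)
= 268435456 (after 7 factors)
= 4294967296 (after 8 factors)
= 68719476736 (after 9 factors)
= 1099511627776 (after 10 factors)
= 17592186044416 (after 11 factors)
= 281474976710656 (after 12 factors)
= 4503599627370496 (after 13 factors)
= 72057594037927936 (after 14 factors)
= 72057594037927936

72057594037927936


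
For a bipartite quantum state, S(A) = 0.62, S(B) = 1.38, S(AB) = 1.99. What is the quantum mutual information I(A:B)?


I(A:B) = S(A) + S(B) - S(AB)
= 0.62 + 1.38 - 1.99
= 0.0100

0.0100


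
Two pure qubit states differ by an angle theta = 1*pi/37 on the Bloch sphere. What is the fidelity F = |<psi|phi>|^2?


For states separated by angle theta on Bloch sphere:
F = cos^2(theta/2)
theta = 1*pi/37 = 0.0849
theta/2 = 0.0425
cos(theta/2) = 0.9991
F = 0.9982

0.9982


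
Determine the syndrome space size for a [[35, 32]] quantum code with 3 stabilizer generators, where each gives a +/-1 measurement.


Each stabilizer generator gives a binary (+1 or -1) measurement outcome.
With 3 independent generators:
Total syndromes = 2^3
= 8

8


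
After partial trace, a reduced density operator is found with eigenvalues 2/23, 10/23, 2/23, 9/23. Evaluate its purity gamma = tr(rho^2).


tr(rho^2) = sum of eigenvalues squared
= (2/23)^2 + (10/23)^2 + (2/23)^2 + (9/23)^2
= (4 + 100 + 4 + 81) / 529
= 189/529
= 0.3573

0.3573


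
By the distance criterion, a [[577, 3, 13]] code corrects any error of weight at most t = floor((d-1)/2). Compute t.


Code parameters: [[577, 3, 13]], distance d = 13.
Number of correctable errors = floor((d-1)/2)
= floor((13 - 1)/2)
= floor(12/2)
= 6

6


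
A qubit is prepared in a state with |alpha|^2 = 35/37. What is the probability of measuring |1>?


|alpha|^2 = 35/37 = 0.9459
|beta|^2 = 1 - 35/37 = 2/37 = 0.0541
P(|1>) = |beta|^2 = 0.0541

0.0541


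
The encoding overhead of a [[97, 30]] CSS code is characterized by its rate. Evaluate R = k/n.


Code rate R = k/n
= 30/97
= 0.3093

0.3093


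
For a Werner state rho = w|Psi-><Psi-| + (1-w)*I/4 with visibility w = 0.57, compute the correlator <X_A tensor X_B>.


|Psi-> = (|01> - |10>)/sqrt(2)
For the pure Bell state, <X_A X_B> = -1 (Bell-state Pauli correlator).
The maximally-mixed part I/4 has tr(I/4 * P tensor P) = 0 for any traceless Pauli P.
So <X_A X_B>_rho = w * (-1) + (1 - w) * 0
= 0.57 * (-1)
= -0.5700

-0.5700


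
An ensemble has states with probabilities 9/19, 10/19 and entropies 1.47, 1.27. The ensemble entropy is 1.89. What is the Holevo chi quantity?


chi = S(rho) - sum_i p_i * S(rho_i)
Weighted entropy = 9/19 * 1.47 + 10/19 * 1.27
= 1.3647
chi = 1.89 - 1.3647
= 0.5253

0.5253


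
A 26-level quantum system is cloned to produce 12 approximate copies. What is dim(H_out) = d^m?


Output space = H^(tensor 12) where dim(H) = 26
dim = 26^12
= 676 (after 2 factors)
= 17576 (after 3 factors)
= 456976 (after 4 factors)
= 11881376 (after 5 factors)
= 308915776 (after 6 factors)
= 8031810176 (after 7 factors)
= 208827064576 (after 8 factors)
= 5429503678976 (after 9 factors)
= 141167095653376 (after 10 factors)
= 3670344486987776 (after 11 factors)
= 95428956661682176 (after 12 factors)
= 95428956661682176

95428956661682176


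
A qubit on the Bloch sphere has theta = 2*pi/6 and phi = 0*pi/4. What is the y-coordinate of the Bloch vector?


theta = 1.0472, phi = 0.0000
r_y = sin(theta)*sin(phi) = 0.8660 * 0.0000
r_y = 0.0000

0.0000


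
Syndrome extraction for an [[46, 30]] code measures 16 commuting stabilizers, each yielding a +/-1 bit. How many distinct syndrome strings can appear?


Each stabilizer generator gives a binary (+1 or -1) measurement outcome.
With 16 independent generators:
Total syndromes = 2^16
= 65536

65536


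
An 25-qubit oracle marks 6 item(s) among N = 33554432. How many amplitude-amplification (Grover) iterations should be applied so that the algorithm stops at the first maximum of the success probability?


After j Grover iterations the success probability is P(j) = sin^2((2j+1)*theta), where sin(theta) = sqrt(k/N).
N = 2^25 = 33554432, k = 6
sin(theta) = sqrt(k/N) = 0.0004228639667
theta = arcsin(sqrt(k/N)) = 0.0004228639793 rad
P(j) reaches its first maximum when (2j+1)*theta is as close as possible to pi/2, i.e. j = round(pi/(4*theta) - 1/2).
pi/(4*theta) - 1/2 = 1856.8305
(For comparison, the common estimate pi/4 * sqrt(N/k) = 1857.3305; the exact maximiser is used here.)
Optimal iterations = 1857

1857


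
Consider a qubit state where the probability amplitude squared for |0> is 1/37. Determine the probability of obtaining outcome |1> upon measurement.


|alpha|^2 = 1/37 = 0.0270
|beta|^2 = 1 - 1/37 = 36/37 = 0.9730
P(|1>) = |beta|^2 = 0.9730

0.9730


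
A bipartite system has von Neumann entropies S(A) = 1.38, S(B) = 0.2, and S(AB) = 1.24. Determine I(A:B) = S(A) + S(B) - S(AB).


I(A:B) = S(A) + S(B) - S(AB)
= 1.38 + 0.2 - 1.24
= 0.3400

0.3400


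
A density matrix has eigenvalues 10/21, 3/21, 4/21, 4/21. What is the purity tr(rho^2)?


tr(rho^2) = sum of eigenvalues squared
= (10/21)^2 + (3/21)^2 + (4/21)^2 + (4/21)^2
= (100 + 9 + 16 + 16) / 441
= 141/441
= 0.3197

0.3197


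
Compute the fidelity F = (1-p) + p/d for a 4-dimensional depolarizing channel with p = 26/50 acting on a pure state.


F = (1-p) + p/d
= (1 - 0.5200) + 0.5200/4
= 0.4800 + 0.1300
= 0.6100

0.6100


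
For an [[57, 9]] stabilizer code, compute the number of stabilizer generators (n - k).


For an [[n,k]] stabilizer code:
Number of stabilizer generators = n - k
= 57 - 9
= 48

48


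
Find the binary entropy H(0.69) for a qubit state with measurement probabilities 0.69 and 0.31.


S = -p*log2(p) - (1-p)*log2(1-p)
p = 0.6900, 1-p = 0.3100
= -0.6900 * log2(0.6900) - 0.3100 * log2(0.3100)
= -(-0.3694) - (-0.5238)
= 0.8932

0.8932


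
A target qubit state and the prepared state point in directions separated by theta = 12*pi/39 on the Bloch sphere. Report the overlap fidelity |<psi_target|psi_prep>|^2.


For states separated by angle theta on Bloch sphere:
F = cos^2(theta/2)
theta = 12*pi/39 = 0.9666
theta/2 = 0.4833
cos(theta/2) = 0.8855
F = 0.7840

0.7840


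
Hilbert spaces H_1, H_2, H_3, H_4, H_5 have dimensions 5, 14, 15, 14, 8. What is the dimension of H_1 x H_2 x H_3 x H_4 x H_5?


dim(H_1 x H_2 x H_3 x H_4 x H_5) = 5 * 14 * 15 * 14 * 8
= 70 * 15 * 14 * 8
= 1050 * 14 * 8
= 14700 * 8
= 117600

117600


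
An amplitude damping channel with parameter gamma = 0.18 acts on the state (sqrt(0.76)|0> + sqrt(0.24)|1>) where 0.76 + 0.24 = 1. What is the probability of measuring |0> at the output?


For amplitude damping with parameter gamma on state sqrt(a)|0> + sqrt(b)|1>:
alpha^2 = 0.76, beta^2 = 0.24
P(|0>) = alpha^2 + gamma * beta^2
= 0.76 + 0.18 * 0.24
= 0.76 + 0.0432
= 0.8032

0.8032


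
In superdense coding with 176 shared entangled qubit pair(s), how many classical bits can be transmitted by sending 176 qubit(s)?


Superdense coding allows 2 classical bits per shared entangled pair.
176 pair(s) -> 2 * 176 = 352 classical bits

352


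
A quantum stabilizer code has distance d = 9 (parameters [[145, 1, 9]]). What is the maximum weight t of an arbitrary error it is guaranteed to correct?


Code parameters: [[145, 1, 9]], distance d = 9.
Number of correctable errors = floor((d-1)/2)
= floor((9 - 1)/2)
= floor(8/2)
= 4

4


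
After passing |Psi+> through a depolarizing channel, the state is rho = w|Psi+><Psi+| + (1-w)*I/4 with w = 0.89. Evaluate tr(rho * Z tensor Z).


|Psi+> = (|01> + |10>)/sqrt(2)
For the pure Bell state, <Z_A Z_B> = -1 (Bell-state Pauli correlator).
The maximally-mixed part I/4 has tr(I/4 * P tensor P) = 0 for any traceless Pauli P.
So <Z_A Z_B>_rho = w * (-1) + (1 - w) * 0
= 0.89 * (-1)
= -0.8900

-0.8900


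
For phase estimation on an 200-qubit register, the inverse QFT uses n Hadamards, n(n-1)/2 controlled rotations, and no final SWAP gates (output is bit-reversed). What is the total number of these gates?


Hadamard gates: 200
Controlled rotations: n*(n-1)/2 = 200*199/2 = 19900
SWAP gates: 0 (omitted)
Total = 200 + 19900
= 20100

20100


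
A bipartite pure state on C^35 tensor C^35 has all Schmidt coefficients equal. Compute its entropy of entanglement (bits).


For a maximally entangled state in d x d:
S = log2(d) = log2(35)
= 5.1293

5.1293


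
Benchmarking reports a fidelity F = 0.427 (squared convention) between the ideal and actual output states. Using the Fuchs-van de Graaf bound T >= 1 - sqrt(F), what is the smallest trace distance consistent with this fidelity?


Fuchs-van de Graaf (squared-fidelity convention): 1 - sqrt(F) <= T <= sqrt(1 - F).
Lower bound: T >= 1 - sqrt(F)
sqrt(F) = sqrt(0.427) = 0.6535
T >= 1 - 0.6535
T >= 0.3465

0.3465


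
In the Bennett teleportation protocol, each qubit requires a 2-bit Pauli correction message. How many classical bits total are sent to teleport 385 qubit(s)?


Quantum teleportation requires 2 classical bits per qubit teleported.
385 qubit(s) -> 2 * 385 = 770 classical bits

770


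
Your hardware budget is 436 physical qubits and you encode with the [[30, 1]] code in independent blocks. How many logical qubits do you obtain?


Each code block uses 30 physical qubits for 1 logical qubit(s).
Number of complete blocks = floor(436 / 30) = 14
Logical qubits = 14 * 1
= 14

14


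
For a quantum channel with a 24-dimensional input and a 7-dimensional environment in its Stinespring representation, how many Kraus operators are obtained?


Tracing out the environment in an orthonormal basis {|i>_E} gives Kraus operators K_i = <i|_E U |0>_E.
Number of Kraus operators = dim(H_env) = d_env
= 7

7


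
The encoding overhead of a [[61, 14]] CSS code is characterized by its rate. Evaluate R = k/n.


Code rate R = k/n
= 14/61
= 0.2295

0.2295


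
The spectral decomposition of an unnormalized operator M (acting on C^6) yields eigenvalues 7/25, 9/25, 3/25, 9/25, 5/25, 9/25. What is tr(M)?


tr(M) = sum of eigenvalues
= 7/25 + 9/25 + 3/25 + 9/25 + 5/25 + 9/25
= 42/25
= 1.6800

1.6800


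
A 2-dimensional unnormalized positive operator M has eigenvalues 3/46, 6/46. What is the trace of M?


tr(M) = sum of eigenvalues
= 3/46 + 6/46
= 9/46
= 0.1957

0.1957


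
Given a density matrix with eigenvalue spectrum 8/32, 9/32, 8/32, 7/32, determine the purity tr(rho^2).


tr(rho^2) = sum of eigenvalues squared
= (8/32)^2 + (9/32)^2 + (8/32)^2 + (7/32)^2
= (64 + 81 + 64 + 49) / 1024
= 258/1024
= 0.2520

0.2520


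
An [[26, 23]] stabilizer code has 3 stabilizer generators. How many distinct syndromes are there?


Each stabilizer generator gives a binary (+1 or -1) measurement outcome.
With 3 independent generators:
Total syndromes = 2^3
= 8

8


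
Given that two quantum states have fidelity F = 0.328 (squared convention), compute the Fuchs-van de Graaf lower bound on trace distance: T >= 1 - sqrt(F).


Fuchs-van de Graaf (squared-fidelity convention): 1 - sqrt(F) <= T <= sqrt(1 - F).
Lower bound: T >= 1 - sqrt(F)
sqrt(F) = sqrt(0.328) = 0.5727
T >= 1 - 0.5727
T >= 0.4273

0.4273


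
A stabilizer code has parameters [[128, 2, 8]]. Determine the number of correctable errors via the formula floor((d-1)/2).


Code parameters: [[128, 2, 8]], distance d = 8.
Number of correctable errors = floor((d-1)/2)
= floor((8 - 1)/2)
= floor(7/2)
= 3

3


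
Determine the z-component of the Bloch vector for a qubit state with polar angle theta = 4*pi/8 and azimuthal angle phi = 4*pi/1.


theta = 1.5708, phi = 12.5664
r_z = cos(theta) = 0.0000

0.0000


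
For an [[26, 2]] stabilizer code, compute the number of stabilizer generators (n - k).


For an [[n,k]] stabilizer code:
Number of stabilizer generators = n - k
= 26 - 2
= 24

24


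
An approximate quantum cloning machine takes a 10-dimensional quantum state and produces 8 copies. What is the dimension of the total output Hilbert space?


Output space = H^(tensor 8) where dim(H) = 10
dim = 10^8
= 100 (after 2 factors)
= 1000 (after 3 factors)
= 10000 (after 4 factors)
= 100000 (after 5 factors)
= 1000000 (after 6 factors)
= 10000000 (after 7 factors)
= 100000000 (after 8 factors)
= 100000000

100000000


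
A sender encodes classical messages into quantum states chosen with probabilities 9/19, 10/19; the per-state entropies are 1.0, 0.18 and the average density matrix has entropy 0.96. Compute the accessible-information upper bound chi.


chi = S(rho) - sum_i p_i * S(rho_i)
Weighted entropy = 9/19 * 1.0 + 10/19 * 0.18
= 0.5684
chi = 0.96 - 0.5684
= 0.3916

0.3916


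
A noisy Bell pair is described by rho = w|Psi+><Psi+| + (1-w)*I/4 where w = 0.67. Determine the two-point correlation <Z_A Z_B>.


|Psi+> = (|01> + |10>)/sqrt(2)
For the pure Bell state, <Z_A Z_B> = -1 (Bell-state Pauli correlator).
The maximally-mixed part I/4 has tr(I/4 * P tensor P) = 0 for any traceless Pauli P.
So <Z_A Z_B>_rho = w * (-1) + (1 - w) * 0
= 0.67 * (-1)
= -0.6700

-0.6700
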